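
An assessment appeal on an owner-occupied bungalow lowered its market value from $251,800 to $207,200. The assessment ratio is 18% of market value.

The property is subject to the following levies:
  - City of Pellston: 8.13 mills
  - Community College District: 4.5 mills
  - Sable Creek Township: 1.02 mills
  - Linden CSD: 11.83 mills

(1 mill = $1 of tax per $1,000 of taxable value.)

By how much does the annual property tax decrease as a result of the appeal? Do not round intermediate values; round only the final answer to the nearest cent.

Old assessed value = $251,800 × 0.18 = $45,324
New assessed value = $207,200 × 0.18 = $37,296
Combined rate = 0.00813 + 0.0045 + 0.00102 + 0.01183 = 0.02548
Old tax = $45,324 × 0.02548 = $1,154.85552
New tax = $37,296 × 0.02548 = $950.30208
Reduction = $1,154.85552 − $950.30208 = $204.55344

$204.55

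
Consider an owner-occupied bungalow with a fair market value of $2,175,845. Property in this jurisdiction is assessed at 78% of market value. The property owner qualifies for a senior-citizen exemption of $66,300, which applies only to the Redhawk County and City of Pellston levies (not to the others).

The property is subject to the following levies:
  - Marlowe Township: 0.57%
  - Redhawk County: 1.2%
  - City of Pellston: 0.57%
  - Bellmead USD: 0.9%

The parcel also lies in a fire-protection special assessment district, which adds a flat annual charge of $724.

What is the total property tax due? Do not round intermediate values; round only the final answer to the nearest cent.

Assessed value = $2,175,845 × 0.78 = $1,697,159.1
Marlowe Township: $1,697,159.1 × 0.0057 = $9,673.80687
Redhawk County: ($1,697,159.1 − $66,300) × 0.012 = $1,630,859.1 × 0.012 = $19,570.3092
City of Pellston: ($1,697,159.1 − $66,300) × 0.0057 = $1,630,859.1 × 0.0057 = $9,295.89687
Bellmead USD: $1,697,159.1 × 0.009 = $15,274.4319
Levies subtotal = $53,814.44484
Total = $53,814.44484 + $724 = $54,538.44484

$54,538.44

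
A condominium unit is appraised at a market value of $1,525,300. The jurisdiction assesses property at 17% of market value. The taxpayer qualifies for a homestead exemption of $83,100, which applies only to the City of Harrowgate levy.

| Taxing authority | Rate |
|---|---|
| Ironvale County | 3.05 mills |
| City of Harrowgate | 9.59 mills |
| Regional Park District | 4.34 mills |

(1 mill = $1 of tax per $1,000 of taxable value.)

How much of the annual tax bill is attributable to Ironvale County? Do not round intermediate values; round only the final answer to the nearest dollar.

$791

Assessed value = $1,525,300 × 0.17 = $259,301
Ironvale County taxable value = $259,301 (exemption does not apply)
Ironvale County levy = $259,301 × 0.00305 = $790.86805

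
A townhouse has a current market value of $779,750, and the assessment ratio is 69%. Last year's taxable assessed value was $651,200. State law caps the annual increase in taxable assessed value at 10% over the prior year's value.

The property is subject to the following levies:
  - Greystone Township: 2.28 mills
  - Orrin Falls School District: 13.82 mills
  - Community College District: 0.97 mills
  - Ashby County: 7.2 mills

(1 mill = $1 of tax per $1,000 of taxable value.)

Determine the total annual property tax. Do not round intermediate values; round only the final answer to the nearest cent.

Uncapped assessed value = $779,750 × 0.69 = $538,027.5
Cap limit = $651,200 × 1.1 = $716,320
Taxable assessed value = min($538,027.5, $716,320) = $538,027.5 (cap does not bind)
Greystone Township: $538,027.5 × 0.00228 = $1,226.7027
Orrin Falls School District: $538,027.5 × 0.01382 = $7,435.54005
Community College District: $538,027.5 × 0.00097 = $521.886675
Ashby County: $538,027.5 × 0.0072 = $3,873.798
Total = $13,057.927425

$13,057.93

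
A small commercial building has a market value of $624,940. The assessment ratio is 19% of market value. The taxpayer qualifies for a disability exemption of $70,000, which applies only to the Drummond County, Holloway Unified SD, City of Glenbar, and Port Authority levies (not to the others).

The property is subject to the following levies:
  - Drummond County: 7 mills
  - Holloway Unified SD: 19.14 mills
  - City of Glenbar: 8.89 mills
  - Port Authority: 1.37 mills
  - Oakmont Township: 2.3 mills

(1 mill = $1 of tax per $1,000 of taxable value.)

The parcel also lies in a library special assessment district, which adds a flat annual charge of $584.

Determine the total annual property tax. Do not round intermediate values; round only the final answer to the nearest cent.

Assessed value = $624,940 × 0.19 = $118,738.6
Drummond County: ($118,738.6 − $70,000) × 0.007 = $48,738.6 × 0.007 = $341.1702
Holloway Unified SD: ($118,738.6 − $70,000) × 0.01914 = $48,738.6 × 0.01914 = $932.856804
City of Glenbar: ($118,738.6 − $70,000) × 0.00889 = $48,738.6 × 0.00889 = $433.286154
Port Authority: ($118,738.6 − $70,000) × 0.00137 = $48,738.6 × 0.00137 = $66.771882
Oakmont Township: $118,738.6 × 0.0023 = $273.09878
Levies subtotal = $2,047.18382
Total = $2,047.18382 + $584 = $2,631.18382

$2,631.18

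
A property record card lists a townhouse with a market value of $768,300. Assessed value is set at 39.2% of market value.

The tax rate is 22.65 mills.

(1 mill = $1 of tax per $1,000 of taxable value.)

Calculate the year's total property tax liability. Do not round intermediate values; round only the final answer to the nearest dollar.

$6,822

Assessed value = $768,300 × 0.392 = $301,173.6
Tax = $301,173.6 × 0.02265 = $6,821.58204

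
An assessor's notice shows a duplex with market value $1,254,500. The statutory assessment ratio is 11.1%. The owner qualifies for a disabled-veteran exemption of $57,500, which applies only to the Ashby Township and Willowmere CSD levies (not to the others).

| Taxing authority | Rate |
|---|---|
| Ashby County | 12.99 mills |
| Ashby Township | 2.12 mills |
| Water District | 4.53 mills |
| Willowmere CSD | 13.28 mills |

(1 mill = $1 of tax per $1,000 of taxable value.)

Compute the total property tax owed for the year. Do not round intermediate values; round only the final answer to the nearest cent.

Assessed value = $1,254,500 × 0.111 = $139,249.5
Ashby County: $139,249.5 × 0.01299 = $1,808.851005
Ashby Township: ($139,249.5 − $57,500) × 0.00212 = $81,749.5 × 0.00212 = $173.30894
Water District: $139,249.5 × 0.00453 = $630.800235
Willowmere CSD: ($139,249.5 − $57,500) × 0.01328 = $81,749.5 × 0.01328 = $1,085.63336
Total = $3,698.59354

$3,698.59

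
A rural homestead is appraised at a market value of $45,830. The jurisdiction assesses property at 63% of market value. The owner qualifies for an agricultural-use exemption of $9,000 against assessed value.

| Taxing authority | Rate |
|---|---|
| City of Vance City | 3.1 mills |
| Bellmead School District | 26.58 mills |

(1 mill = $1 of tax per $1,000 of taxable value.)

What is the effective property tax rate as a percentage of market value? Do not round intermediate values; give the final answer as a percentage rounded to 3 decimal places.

Assessed value = $45,830 × 0.63 = $28,872.9
Taxable value = $28,872.9 − $9,000 = $19,872.9
City of Vance City: $19,872.9 × 0.0031 = $61.60599
Bellmead School District: $19,872.9 × 0.02658 = $528.221682
Total tax = $589.827672
Effective rate = $589.827672 ÷ $45,830 = 1.287% of market value

1.287%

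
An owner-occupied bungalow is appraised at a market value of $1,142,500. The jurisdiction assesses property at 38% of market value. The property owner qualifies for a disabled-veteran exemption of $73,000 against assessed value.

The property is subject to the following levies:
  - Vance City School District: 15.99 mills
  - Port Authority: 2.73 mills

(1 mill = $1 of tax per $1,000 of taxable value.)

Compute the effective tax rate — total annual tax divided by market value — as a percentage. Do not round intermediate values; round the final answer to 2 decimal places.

0.59%

Assessed value = $1,142,500 × 0.38 = $434,150
Taxable value = $434,150 − $73,000 = $361,150
Vance City School District: $361,150 × 0.01599 = $5,774.7885
Port Authority: $361,150 × 0.00273 = $985.9395
Total tax = $6,760.728
Effective rate = $6,760.728 ÷ $1,142,500 = 0.59% of market value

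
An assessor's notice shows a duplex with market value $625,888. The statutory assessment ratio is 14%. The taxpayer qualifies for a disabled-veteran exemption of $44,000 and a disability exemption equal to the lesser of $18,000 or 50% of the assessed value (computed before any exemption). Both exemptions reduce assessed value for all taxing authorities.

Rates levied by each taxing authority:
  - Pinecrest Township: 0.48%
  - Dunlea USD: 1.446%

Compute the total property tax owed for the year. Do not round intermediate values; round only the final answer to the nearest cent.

$493.52

Assessed value = $625,888 × 0.14 = $87,624.32
Disability exemption = min($18,000, 50% × $87,624.32) = min($18,000, $43,812.16) = $18,000 (dollar cap binds)
Taxable value = $87,624.32 − $44,000 − $18,000 = $25,624.32
Pinecrest Township: $25,624.32 × 0.0048 = $122.996736
Dunlea USD: $25,624.32 × 0.01446 = $370.5276672
Total = $493.5244032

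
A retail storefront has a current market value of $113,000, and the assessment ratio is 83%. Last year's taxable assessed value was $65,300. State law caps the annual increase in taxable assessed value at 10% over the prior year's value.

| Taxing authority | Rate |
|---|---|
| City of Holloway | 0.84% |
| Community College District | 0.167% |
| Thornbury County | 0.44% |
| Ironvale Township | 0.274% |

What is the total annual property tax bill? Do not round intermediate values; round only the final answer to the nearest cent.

$1,236.19

Uncapped assessed value = $113,000 × 0.83 = $93,790
Cap limit = $65,300 × 1.1 = $71,830
Taxable assessed value = min($93,790, $71,830) = $71,830 (cap binds)
City of Holloway: $71,830 × 0.0084 = $603.372
Community College District: $71,830 × 0.00167 = $119.9561
Thornbury County: $71,830 × 0.0044 = $316.052
Ironvale Township: $71,830 × 0.00274 = $196.8142
Total = $1,236.1943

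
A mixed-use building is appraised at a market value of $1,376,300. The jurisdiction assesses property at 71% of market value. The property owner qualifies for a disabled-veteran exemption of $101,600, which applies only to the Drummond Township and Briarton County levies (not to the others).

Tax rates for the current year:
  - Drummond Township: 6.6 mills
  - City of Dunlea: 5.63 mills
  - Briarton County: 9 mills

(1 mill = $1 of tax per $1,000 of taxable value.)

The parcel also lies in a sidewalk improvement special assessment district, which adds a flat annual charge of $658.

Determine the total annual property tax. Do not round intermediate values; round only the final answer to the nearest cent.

$19,818.42

Assessed value = $1,376,300 × 0.71 = $977,173
Drummond Township: ($977,173 − $101,600) × 0.0066 = $875,573 × 0.0066 = $5,778.7818
City of Dunlea: $977,173 × 0.00563 = $5,501.48399
Briarton County: ($977,173 − $101,600) × 0.009 = $875,573 × 0.009 = $7,880.157
Levies subtotal = $19,160.42279
Total = $19,160.42279 + $658 = $19,818.42279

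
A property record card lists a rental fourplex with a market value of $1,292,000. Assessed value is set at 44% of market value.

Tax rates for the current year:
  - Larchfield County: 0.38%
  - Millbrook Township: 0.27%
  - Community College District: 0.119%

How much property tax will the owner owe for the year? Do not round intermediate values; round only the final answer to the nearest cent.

$4,371.61

Assessed value = $1,292,000 × 0.44 = $568,480
Larchfield County: $568,480 × 0.0038 = $2,160.224
Millbrook Township: $568,480 × 0.0027 = $1,534.896
Community College District: $568,480 × 0.00119 = $676.4912
Total = $2,160.224 + $1,534.896 + $676.4912 = $4,371.6112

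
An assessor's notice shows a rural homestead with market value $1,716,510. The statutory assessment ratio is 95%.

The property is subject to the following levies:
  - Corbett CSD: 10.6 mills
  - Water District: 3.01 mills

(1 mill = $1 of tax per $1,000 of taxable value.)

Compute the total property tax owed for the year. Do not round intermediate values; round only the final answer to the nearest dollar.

$22,194

Assessed value = $1,716,510 × 0.95 = $1,630,684.5
Corbett CSD: $1,630,684.5 × 0.0106 = $17,285.2557
Water District: $1,630,684.5 × 0.00301 = $4,908.360345
Total = $17,285.2557 + $4,908.360345 = $22,193.616045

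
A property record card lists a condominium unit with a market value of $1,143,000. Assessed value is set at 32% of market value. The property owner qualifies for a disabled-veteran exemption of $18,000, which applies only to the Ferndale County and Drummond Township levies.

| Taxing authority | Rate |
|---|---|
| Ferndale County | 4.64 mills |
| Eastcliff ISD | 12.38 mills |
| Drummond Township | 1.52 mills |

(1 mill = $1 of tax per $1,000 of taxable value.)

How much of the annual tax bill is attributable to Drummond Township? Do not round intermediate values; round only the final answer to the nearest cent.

Assessed value = $1,143,000 × 0.32 = $365,760
Drummond Township taxable value = $365,760 − $18,000 = $347,760
Drummond Township levy = $347,760 × 0.00152 = $528.5952

$528.60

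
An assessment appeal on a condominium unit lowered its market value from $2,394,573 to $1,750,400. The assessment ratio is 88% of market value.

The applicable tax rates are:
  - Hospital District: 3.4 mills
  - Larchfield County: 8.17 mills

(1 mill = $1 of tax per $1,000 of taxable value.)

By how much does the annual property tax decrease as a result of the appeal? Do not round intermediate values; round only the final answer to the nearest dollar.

Old assessed value = $2,394,573 × 0.88 = $2,107,224.24
New assessed value = $1,750,400 × 0.88 = $1,540,352
Combined rate = 0.0034 + 0.00817 = 0.01157
Old tax = $2,107,224.24 × 0.01157 = $24,380.5844568
New tax = $1,540,352 × 0.01157 = $17,821.87264
Reduction = $24,380.5844568 − $17,821.87264 = $6,558.7118168

$6,559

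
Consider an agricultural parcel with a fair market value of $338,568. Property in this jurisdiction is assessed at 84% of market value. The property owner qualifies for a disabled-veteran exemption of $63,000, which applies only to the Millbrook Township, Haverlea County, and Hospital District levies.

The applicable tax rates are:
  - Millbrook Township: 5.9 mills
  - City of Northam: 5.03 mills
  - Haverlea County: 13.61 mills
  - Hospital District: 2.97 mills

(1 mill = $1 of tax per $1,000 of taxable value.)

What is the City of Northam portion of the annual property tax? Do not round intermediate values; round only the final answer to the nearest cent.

$1,430.52

Assessed value = $338,568 × 0.84 = $284,397.12
City of Northam taxable value = $284,397.12 (exemption does not apply)
City of Northam levy = $284,397.12 × 0.00503 = $1,430.5175136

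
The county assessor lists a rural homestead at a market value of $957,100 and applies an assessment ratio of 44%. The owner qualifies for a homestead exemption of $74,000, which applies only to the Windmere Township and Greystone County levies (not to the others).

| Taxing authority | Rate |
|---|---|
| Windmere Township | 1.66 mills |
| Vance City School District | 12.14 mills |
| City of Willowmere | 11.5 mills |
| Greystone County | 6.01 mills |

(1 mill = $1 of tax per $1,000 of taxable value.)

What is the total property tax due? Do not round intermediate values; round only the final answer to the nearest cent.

Assessed value = $957,100 × 0.44 = $421,124
Windmere Township: ($421,124 − $74,000) × 0.00166 = $347,124 × 0.00166 = $576.22584
Vance City School District: $421,124 × 0.01214 = $5,112.44536
City of Willowmere: $421,124 × 0.0115 = $4,842.926
Greystone County: ($421,124 − $74,000) × 0.00601 = $347,124 × 0.00601 = $2,086.21524
Total = $12,617.81244

$12,617.81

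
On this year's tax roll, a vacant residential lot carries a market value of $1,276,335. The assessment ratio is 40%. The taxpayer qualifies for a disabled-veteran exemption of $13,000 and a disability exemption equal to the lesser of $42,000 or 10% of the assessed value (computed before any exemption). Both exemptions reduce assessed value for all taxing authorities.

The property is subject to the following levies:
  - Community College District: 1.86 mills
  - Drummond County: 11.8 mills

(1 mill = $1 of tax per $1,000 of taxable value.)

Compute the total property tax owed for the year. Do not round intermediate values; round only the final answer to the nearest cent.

$6,222.59

Assessed value = $1,276,335 × 0.4 = $510,534
Disability exemption = min($42,000, 10% × $510,534) = min($42,000, $51,053.4) = $42,000 (dollar cap binds)
Taxable value = $510,534 − $13,000 − $42,000 = $455,534
Community College District: $455,534 × 0.00186 = $847.29324
Drummond County: $455,534 × 0.0118 = $5,375.3012
Total = $6,222.59444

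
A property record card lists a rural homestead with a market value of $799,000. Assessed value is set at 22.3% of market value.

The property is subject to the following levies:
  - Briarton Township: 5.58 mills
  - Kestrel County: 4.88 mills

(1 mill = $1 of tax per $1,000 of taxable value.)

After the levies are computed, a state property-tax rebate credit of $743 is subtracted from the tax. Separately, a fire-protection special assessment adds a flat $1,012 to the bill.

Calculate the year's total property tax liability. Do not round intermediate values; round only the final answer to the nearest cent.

$2,132.73

Assessed value = $799,000 × 0.223 = $178,177
Briarton Township: $178,177 × 0.00558 = $994.22766
Kestrel County: $178,177 × 0.00488 = $869.50376
Levies subtotal = $1,863.73142
After credit = $1,863.73142 − $743 = $1,120.73142
Total = $1,120.73142 + $1,012 = $2,132.73142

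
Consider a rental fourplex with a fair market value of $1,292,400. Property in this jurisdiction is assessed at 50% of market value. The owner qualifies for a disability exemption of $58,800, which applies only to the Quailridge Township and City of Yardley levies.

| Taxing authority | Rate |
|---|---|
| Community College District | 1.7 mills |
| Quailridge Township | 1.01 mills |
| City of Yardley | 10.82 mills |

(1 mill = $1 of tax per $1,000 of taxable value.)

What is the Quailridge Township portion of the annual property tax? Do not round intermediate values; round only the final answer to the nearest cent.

$593.27

Assessed value = $1,292,400 × 0.5 = $646,200
Quailridge Township taxable value = $646,200 − $58,800 = $587,400
Quailridge Township levy = $587,400 × 0.00101 = $593.274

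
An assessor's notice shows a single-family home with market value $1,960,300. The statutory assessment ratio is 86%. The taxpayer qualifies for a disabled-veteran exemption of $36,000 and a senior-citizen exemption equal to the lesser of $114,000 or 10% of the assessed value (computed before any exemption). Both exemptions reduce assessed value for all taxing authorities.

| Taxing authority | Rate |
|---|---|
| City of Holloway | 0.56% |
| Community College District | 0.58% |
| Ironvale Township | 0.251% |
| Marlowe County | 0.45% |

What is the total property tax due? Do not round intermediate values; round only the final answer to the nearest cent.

$28,275.15

Assessed value = $1,960,300 × 0.86 = $1,685,858
Senior-citizen exemption = min($114,000, 10% × $1,685,858) = min($114,000, $168,585.8) = $114,000 (dollar cap binds)
Taxable value = $1,685,858 − $36,000 − $114,000 = $1,535,858
City of Holloway: $1,535,858 × 0.0056 = $8,600.8048
Community College District: $1,535,858 × 0.0058 = $8,907.9764
Ironvale Township: $1,535,858 × 0.00251 = $3,855.00358
Marlowe County: $1,535,858 × 0.0045 = $6,911.361
Total = $28,275.14578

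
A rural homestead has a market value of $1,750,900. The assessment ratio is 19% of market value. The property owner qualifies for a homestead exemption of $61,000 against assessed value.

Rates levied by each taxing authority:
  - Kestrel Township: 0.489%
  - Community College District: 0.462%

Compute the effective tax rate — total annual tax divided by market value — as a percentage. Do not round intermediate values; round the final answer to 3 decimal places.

0.148%

Assessed value = $1,750,900 × 0.19 = $332,671
Taxable value = $332,671 − $61,000 = $271,671
Kestrel Township: $271,671 × 0.00489 = $1,328.47119
Community College District: $271,671 × 0.00462 = $1,255.12002
Total tax = $2,583.59121
Effective rate = $2,583.59121 ÷ $1,750,900 = 0.148% of market value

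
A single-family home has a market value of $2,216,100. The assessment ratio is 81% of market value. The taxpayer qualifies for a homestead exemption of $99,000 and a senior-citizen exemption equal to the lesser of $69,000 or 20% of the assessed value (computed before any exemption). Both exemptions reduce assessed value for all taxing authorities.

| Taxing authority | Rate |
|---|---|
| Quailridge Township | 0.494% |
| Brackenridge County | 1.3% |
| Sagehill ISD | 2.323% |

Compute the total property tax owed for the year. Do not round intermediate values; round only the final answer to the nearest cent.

$66,985.28

Assessed value = $2,216,100 × 0.81 = $1,795,041
Senior-citizen exemption = min($69,000, 20% × $1,795,041) = min($69,000, $359,008.2) = $69,000 (dollar cap binds)
Taxable value = $1,795,041 − $99,000 − $69,000 = $1,627,041
Quailridge Township: $1,627,041 × 0.00494 = $8,037.58254
Brackenridge County: $1,627,041 × 0.013 = $21,151.533
Sagehill ISD: $1,627,041 × 0.02323 = $37,796.16243
Total = $66,985.27797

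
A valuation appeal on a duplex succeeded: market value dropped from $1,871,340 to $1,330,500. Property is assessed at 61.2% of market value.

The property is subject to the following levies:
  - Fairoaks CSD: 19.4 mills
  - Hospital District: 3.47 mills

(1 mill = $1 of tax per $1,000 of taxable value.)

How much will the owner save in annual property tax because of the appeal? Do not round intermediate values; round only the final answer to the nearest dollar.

$7,570

Old assessed value = $1,871,340 × 0.612 = $1,145,260.08
New assessed value = $1,330,500 × 0.612 = $814,266
Combined rate = 0.0194 + 0.00347 = 0.02287
Old tax = $1,145,260.08 × 0.02287 = $26,192.0980296
New tax = $814,266 × 0.02287 = $18,622.26342
Reduction = $26,192.0980296 − $18,622.26342 = $7,569.8346096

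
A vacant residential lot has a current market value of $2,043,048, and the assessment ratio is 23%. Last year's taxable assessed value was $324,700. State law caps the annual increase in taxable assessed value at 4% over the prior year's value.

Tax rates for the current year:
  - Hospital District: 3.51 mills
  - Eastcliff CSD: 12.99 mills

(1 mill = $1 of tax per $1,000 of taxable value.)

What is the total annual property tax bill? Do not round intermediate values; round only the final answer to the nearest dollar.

Uncapped assessed value = $2,043,048 × 0.23 = $469,901.04
Cap limit = $324,700 × 1.04 = $337,688
Taxable assessed value = min($469,901.04, $337,688) = $337,688 (cap binds)
Hospital District: $337,688 × 0.00351 = $1,185.28488
Eastcliff CSD: $337,688 × 0.01299 = $4,386.56712
Total = $5,571.852

$5,572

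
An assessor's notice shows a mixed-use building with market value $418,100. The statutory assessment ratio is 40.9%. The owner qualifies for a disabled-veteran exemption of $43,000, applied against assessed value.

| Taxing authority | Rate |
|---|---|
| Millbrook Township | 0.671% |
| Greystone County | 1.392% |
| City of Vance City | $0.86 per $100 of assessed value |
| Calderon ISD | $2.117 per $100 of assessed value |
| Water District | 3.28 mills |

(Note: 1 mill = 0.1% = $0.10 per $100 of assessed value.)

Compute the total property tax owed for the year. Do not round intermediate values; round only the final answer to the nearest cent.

Assessed value = $418,100 × 0.409 = $171,002.9
Taxable value = $171,002.9 − $43,000 = $128,002.9
Millbrook Township: $128,002.9 × 0.00671 = $858.899459
Greystone County: $128,002.9 × 0.01392 = $1,781.800368
City of Vance City: $128,002.9 × 0.0086 = $1,100.82494
Calderon ISD: $128,002.9 × 0.02117 = $2,709.821393
Water District: $128,002.9 × 0.00328 = $419.849512
Total = $6,871.195672

$6,871.20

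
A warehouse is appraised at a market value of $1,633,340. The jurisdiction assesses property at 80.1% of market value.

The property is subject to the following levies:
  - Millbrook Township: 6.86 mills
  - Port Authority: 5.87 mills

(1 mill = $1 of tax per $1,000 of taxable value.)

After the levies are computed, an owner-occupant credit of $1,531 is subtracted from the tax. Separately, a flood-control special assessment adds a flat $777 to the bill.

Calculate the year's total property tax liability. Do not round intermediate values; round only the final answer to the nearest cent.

$15,900.73

Assessed value = $1,633,340 × 0.801 = $1,308,305.34
Millbrook Township: $1,308,305.34 × 0.00686 = $8,974.9746324
Port Authority: $1,308,305.34 × 0.00587 = $7,679.7523458
Levies subtotal = $16,654.7269782
After credit = $16,654.7269782 − $1,531 = $15,123.7269782
Total = $15,123.7269782 + $777 = $15,900.7269782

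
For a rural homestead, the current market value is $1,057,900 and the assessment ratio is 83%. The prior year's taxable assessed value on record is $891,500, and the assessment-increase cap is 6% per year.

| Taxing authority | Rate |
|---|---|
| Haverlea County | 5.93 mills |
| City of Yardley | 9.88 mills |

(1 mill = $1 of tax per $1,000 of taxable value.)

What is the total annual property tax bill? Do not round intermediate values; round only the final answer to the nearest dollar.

$13,882

Uncapped assessed value = $1,057,900 × 0.83 = $878,057
Cap limit = $891,500 × 1.06 = $944,990
Taxable assessed value = min($878,057, $944,990) = $878,057 (cap does not bind)
Haverlea County: $878,057 × 0.00593 = $5,206.87801
City of Yardley: $878,057 × 0.00988 = $8,675.20316
Total = $13,882.08117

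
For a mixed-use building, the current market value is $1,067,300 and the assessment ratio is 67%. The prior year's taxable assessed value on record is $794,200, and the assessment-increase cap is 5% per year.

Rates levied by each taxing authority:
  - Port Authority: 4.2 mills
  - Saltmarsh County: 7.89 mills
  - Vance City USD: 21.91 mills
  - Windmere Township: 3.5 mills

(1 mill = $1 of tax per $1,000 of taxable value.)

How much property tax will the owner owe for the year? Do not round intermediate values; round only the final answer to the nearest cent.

Uncapped assessed value = $1,067,300 × 0.67 = $715,091
Cap limit = $794,200 × 1.05 = $833,910
Taxable assessed value = min($715,091, $833,910) = $715,091 (cap does not bind)
Port Authority: $715,091 × 0.0042 = $3,003.3822
Saltmarsh County: $715,091 × 0.00789 = $5,642.06799
Vance City USD: $715,091 × 0.02191 = $15,667.64381
Windmere Township: $715,091 × 0.0035 = $2,502.8185
Total = $26,815.9125

$26,815.91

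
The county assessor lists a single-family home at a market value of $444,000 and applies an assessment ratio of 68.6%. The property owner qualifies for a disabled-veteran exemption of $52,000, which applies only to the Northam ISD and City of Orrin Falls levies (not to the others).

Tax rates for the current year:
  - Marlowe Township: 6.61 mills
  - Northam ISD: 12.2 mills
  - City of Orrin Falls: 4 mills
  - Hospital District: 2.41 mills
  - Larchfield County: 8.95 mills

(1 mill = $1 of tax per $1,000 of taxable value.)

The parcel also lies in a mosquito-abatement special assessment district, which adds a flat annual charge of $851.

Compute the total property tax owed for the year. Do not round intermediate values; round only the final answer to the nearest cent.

Assessed value = $444,000 × 0.686 = $304,584
Marlowe Township: $304,584 × 0.00661 = $2,013.30024
Northam ISD: ($304,584 − $52,000) × 0.0122 = $252,584 × 0.0122 = $3,081.5248
City of Orrin Falls: ($304,584 − $52,000) × 0.004 = $252,584 × 0.004 = $1,010.336
Hospital District: $304,584 × 0.00241 = $734.04744
Larchfield County: $304,584 × 0.00895 = $2,726.0268
Levies subtotal = $9,565.23528
Total = $9,565.23528 + $851 = $10,416.23528

$10,416.24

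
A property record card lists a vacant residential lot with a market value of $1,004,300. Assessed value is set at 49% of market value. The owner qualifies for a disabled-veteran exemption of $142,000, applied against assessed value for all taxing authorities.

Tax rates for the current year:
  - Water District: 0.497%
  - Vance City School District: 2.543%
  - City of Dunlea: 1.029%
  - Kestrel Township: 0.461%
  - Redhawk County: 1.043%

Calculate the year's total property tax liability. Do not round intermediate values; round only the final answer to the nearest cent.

Assessed value = $1,004,300 × 0.49 = $492,107
Taxable value = $492,107 − $142,000 = $350,107
Water District: $350,107 × 0.00497 = $1,740.03179
Vance City School District: $350,107 × 0.02543 = $8,903.22101
City of Dunlea: $350,107 × 0.01029 = $3,602.60103
Kestrel Township: $350,107 × 0.00461 = $1,613.99327
Redhawk County: $350,107 × 0.01043 = $3,651.61601
Total = $1,740.03179 + $8,903.22101 + $3,602.60103 + $1,613.99327 + $3,651.61601 = $19,511.46311

$19,511.46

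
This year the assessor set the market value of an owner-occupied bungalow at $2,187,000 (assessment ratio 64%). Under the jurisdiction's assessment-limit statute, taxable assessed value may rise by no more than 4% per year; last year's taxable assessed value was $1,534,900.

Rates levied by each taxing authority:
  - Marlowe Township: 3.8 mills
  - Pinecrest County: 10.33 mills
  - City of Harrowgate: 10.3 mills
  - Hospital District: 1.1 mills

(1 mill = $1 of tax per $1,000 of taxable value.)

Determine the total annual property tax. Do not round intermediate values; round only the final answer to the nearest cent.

$35,733.83

Uncapped assessed value = $2,187,000 × 0.64 = $1,399,680
Cap limit = $1,534,900 × 1.04 = $1,596,296
Taxable assessed value = min($1,399,680, $1,596,296) = $1,399,680 (cap does not bind)
Marlowe Township: $1,399,680 × 0.0038 = $5,318.784
Pinecrest County: $1,399,680 × 0.01033 = $14,458.6944
City of Harrowgate: $1,399,680 × 0.0103 = $14,416.704
Hospital District: $1,399,680 × 0.0011 = $1,539.648
Total = $35,733.8304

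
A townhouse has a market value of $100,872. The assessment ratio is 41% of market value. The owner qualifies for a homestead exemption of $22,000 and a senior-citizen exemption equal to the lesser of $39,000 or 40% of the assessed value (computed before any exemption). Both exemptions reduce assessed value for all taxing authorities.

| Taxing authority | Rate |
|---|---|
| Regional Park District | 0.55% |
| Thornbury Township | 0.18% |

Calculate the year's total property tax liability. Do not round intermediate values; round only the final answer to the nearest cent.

Assessed value = $100,872 × 0.41 = $41,357.52
Senior-citizen exemption = min($39,000, 40% × $41,357.52) = min($39,000, $16,543.008) = $16,543.008 (percentage binds)
Taxable value = $41,357.52 − $22,000 − $16,543.008 = $2,814.512
Regional Park District: $2,814.512 × 0.0055 = $15.479816
Thornbury Township: $2,814.512 × 0.0018 = $5.0661216
Total = $20.5459376

$20.55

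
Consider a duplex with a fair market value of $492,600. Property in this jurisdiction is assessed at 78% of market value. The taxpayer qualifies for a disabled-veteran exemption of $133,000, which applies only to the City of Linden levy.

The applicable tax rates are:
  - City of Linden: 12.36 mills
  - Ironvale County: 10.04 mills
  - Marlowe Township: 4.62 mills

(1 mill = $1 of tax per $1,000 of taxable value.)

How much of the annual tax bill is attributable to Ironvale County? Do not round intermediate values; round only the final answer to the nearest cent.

Assessed value = $492,600 × 0.78 = $384,228
Ironvale County taxable value = $384,228 (exemption does not apply)
Ironvale County levy = $384,228 × 0.01004 = $3,857.64912

$3,857.65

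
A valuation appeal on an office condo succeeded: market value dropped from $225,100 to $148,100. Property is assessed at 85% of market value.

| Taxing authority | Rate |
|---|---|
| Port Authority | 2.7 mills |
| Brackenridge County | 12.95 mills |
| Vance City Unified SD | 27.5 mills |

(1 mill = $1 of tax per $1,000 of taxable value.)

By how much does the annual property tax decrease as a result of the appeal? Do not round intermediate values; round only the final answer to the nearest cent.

Old assessed value = $225,100 × 0.85 = $191,335
New assessed value = $148,100 × 0.85 = $125,885
Combined rate = 0.0027 + 0.01295 + 0.0275 = 0.04315
Old tax = $191,335 × 0.04315 = $8,256.10525
New tax = $125,885 × 0.04315 = $5,431.93775
Reduction = $8,256.10525 − $5,431.93775 = $2,824.1675

$2,824.17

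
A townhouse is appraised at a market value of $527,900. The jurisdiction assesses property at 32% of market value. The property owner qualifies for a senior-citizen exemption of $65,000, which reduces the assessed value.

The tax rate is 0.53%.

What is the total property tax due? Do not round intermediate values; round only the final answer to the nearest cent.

Assessed value = $527,900 × 0.32 = $168,928
Taxable value = $168,928 − $65,000 = $103,928
Tax = $103,928 × 0.0053 = $550.8184

$550.82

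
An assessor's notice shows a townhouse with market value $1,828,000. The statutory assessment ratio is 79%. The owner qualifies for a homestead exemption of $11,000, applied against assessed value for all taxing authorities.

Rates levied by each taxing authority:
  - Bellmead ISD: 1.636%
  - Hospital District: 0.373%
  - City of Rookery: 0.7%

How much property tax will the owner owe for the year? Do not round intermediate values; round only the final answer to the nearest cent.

$38,823.22

Assessed value = $1,828,000 × 0.79 = $1,444,120
Taxable value = $1,444,120 − $11,000 = $1,433,120
Bellmead ISD: $1,433,120 × 0.01636 = $23,445.8432
Hospital District: $1,433,120 × 0.00373 = $5,345.5376
City of Rookery: $1,433,120 × 0.007 = $10,031.84
Total = $23,445.8432 + $5,345.5376 + $10,031.84 = $38,823.2208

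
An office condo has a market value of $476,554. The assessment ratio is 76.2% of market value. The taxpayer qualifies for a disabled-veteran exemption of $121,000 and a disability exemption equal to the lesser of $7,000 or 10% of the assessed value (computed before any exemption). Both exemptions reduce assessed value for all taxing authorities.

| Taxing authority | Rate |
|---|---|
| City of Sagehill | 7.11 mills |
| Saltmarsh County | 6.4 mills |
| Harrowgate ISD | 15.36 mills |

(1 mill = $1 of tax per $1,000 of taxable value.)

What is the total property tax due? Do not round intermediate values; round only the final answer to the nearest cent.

$6,788.32

Assessed value = $476,554 × 0.762 = $363,134.148
Disability exemption = min($7,000, 10% × $363,134.148) = min($7,000, $36,313.4148) = $7,000 (dollar cap binds)
Taxable value = $363,134.148 − $121,000 − $7,000 = $235,134.148
City of Sagehill: $235,134.148 × 0.00711 = $1,671.80379228
Saltmarsh County: $235,134.148 × 0.0064 = $1,504.8585472
Harrowgate ISD: $235,134.148 × 0.01536 = $3,611.66051328
Total = $6,788.32285276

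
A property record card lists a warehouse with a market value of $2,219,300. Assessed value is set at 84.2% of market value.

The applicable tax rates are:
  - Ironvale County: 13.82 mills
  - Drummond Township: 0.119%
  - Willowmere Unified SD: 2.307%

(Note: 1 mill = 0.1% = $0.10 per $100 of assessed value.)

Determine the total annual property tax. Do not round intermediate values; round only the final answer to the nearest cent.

$71,158.21

Assessed value = $2,219,300 × 0.842 = $1,868,650.6
Ironvale County: $1,868,650.6 × 0.01382 = $25,824.751292
Drummond Township: $1,868,650.6 × 0.00119 = $2,223.694214
Willowmere Unified SD: $1,868,650.6 × 0.02307 = $43,109.769342
Total = $71,158.214848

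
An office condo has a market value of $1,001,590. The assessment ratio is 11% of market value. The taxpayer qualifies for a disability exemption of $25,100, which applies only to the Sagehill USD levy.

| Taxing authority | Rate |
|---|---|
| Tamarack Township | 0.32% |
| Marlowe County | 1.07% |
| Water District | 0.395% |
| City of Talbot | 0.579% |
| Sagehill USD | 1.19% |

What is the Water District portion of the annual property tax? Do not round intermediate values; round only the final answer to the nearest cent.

Assessed value = $1,001,590 × 0.11 = $110,174.9
Water District taxable value = $110,174.9 (exemption does not apply)
Water District levy = $110,174.9 × 0.00395 = $435.190855

$435.19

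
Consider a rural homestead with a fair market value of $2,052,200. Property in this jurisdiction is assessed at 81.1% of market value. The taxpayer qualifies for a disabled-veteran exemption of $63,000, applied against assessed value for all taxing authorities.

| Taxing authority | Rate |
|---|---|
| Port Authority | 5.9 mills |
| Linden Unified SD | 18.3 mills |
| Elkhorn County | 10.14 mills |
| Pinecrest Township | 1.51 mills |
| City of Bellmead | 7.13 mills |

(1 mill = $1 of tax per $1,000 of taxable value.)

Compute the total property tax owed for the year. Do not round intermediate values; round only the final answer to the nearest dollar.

Assessed value = $2,052,200 × 0.811 = $1,664,334.2
Taxable value = $1,664,334.2 − $63,000 = $1,601,334.2
Port Authority: $1,601,334.2 × 0.0059 = $9,447.87178
Linden Unified SD: $1,601,334.2 × 0.0183 = $29,304.41586
Elkhorn County: $1,601,334.2 × 0.01014 = $16,237.528788
Pinecrest Township: $1,601,334.2 × 0.00151 = $2,418.014642
City of Bellmead: $1,601,334.2 × 0.00713 = $11,417.512846
Total = $9,447.87178 + $29,304.41586 + $16,237.528788 + $2,418.014642 + $11,417.512846 = $68,825.343916

$68,825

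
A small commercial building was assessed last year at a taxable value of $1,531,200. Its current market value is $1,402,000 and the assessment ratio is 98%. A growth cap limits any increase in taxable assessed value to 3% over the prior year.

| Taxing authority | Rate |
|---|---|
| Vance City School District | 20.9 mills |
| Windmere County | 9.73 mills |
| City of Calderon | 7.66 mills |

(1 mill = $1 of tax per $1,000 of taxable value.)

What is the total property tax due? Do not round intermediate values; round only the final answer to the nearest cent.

Uncapped assessed value = $1,402,000 × 0.98 = $1,373,960
Cap limit = $1,531,200 × 1.03 = $1,577,136
Taxable assessed value = min($1,373,960, $1,577,136) = $1,373,960 (cap does not bind)
Vance City School District: $1,373,960 × 0.0209 = $28,715.764
Windmere County: $1,373,960 × 0.00973 = $13,368.6308
City of Calderon: $1,373,960 × 0.00766 = $10,524.5336
Total = $52,608.9284

$52,608.93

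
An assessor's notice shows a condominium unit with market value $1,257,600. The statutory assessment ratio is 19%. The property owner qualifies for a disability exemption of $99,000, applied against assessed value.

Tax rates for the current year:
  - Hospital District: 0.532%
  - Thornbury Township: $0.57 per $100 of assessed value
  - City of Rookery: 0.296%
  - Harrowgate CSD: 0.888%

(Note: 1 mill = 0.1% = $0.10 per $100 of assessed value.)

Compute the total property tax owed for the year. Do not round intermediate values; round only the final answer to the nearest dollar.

$3,199

Assessed value = $1,257,600 × 0.19 = $238,944
Taxable value = $238,944 − $99,000 = $139,944
Hospital District: $139,944 × 0.00532 = $744.50208
Thornbury Township: $139,944 × 0.0057 = $797.6808
City of Rookery: $139,944 × 0.00296 = $414.23424
Harrowgate CSD: $139,944 × 0.00888 = $1,242.70272
Total = $3,199.11984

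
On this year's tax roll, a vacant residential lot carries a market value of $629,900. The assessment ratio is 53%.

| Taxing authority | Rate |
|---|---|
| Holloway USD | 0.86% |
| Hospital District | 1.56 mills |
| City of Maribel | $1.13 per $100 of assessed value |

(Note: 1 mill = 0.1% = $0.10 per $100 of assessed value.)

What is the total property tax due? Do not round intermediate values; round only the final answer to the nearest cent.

$7,164.36

Assessed value = $629,900 × 0.53 = $333,847
Holloway USD: $333,847 × 0.0086 = $2,871.0842
Hospital District: $333,847 × 0.00156 = $520.80132
City of Maribel: $333,847 × 0.0113 = $3,772.4711
Total = $7,164.35662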